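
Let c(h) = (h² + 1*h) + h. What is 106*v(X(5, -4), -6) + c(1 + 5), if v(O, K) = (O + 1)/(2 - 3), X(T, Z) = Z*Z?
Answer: -1754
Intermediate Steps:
X(T, Z) = Z²
c(h) = h² + 2*h (c(h) = (h² + h) + h = (h + h²) + h = h² + 2*h)
v(O, K) = -1 - O (v(O, K) = (1 + O)/(-1) = (1 + O)*(-1) = -1 - O)
106*v(X(5, -4), -6) + c(1 + 5) = 106*(-1 - 1*(-4)²) + (1 + 5)*(2 + (1 + 5)) = 106*(-1 - 1*16) + 6*(2 + 6) = 106*(-1 - 16) + 6*8 = 106*(-17) + 48 = -1802 + 48 = -1754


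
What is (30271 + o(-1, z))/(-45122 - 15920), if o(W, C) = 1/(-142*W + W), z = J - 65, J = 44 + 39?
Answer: -2134106/4303461 ≈ -0.49590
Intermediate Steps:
J = 83
z = 18 (z = 83 - 65 = 18)
o(W, C) = -1/(141*W) (o(W, C) = 1/(-141*W) = -1/(141*W))
(30271 + o(-1, z))/(-45122 - 15920) = (30271 - 1/141/(-1))/(-45122 - 15920) = (30271 - 1/141*(-1))/(-61042) = (30271 + 1/141)*(-1/61042) = (4268212/141)*(-1/61042) = -2134106/4303461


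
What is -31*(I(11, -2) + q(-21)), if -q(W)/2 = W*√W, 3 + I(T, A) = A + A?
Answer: 217 - 1302*I*√21 ≈ 217.0 - 5966.5*I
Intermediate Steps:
I(T, A) = -3 + 2*A (I(T, A) = -3 + (A + A) = -3 + 2*A)
q(W) = -2*W^(3/2) (q(W) = -2*W*√W = -2*W^(3/2))
-31*(I(11, -2) + q(-21)) = -31*((-3 + 2*(-2)) - (-42)*I*√21) = -31*((-3 - 4) - (-42)*I*√21) = -31*(-7 + 42*I*√21) = 217 - 1302*I*√21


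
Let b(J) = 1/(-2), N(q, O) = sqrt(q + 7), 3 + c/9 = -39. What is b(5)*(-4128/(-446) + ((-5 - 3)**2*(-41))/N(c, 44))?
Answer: -1032/223 - 1312*I*sqrt(371)/371 ≈ -4.6278 - 68.116*I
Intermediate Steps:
c = -378 (c = -27 + 9*(-39) = -27 - 351 = -378)
N(q, O) = sqrt(7 + q)
b(J) = -1/2
b(5)*(-4128/(-446) + ((-5 - 3)**2*(-41))/N(c, 44)) = -(-4128/(-446) + ((-5 - 3)**2*(-41))/(sqrt(7 - 378)))/2 = -(-4128*(-1/446) + ((-8)**2*(-41))/(sqrt(-371)))/2 = -(2064/223 + (64*(-41))/((I*sqrt(371))))/2 = -(2064/223 - (-2624)*I*sqrt(371)/371)/2 = -(2064/223 + 2624*I*sqrt(371)/371)/2 = -1032/223 - 1312*I*sqrt(371)/371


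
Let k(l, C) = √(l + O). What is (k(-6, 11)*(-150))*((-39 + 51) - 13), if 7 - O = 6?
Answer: 150*I*√5 ≈ 335.41*I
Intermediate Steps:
O = 1 (O = 7 - 1*6 = 7 - 6 = 1)
k(l, C) = √(1 + l) (k(l, C) = √(l + 1) = √(1 + l))
(k(-6, 11)*(-150))*((-39 + 51) - 13) = (√(1 - 6)*(-150))*((-39 + 51) - 13) = (√(-5)*(-150))*(12 - 13) = ((I*√5)*(-150))*(-1) = -150*I*√5*(-1) = 150*I*√5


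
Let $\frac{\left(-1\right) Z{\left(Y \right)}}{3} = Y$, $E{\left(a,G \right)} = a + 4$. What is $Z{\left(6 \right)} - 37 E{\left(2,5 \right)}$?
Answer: $-240$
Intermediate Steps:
$E{\left(a,G \right)} = 4 + a$
$Z{\left(Y \right)} = - 3 Y$
$Z{\left(6 \right)} - 37 E{\left(2,5 \right)} = \left(-3\right) 6 - 37 \left(4 + 2\right) = -18 - 222 = -240$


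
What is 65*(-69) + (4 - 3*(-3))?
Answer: -4472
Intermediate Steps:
65*(-69) + (4 - 3*(-3)) = -4485 + (4 + 9) = -4485 + 13 = -4472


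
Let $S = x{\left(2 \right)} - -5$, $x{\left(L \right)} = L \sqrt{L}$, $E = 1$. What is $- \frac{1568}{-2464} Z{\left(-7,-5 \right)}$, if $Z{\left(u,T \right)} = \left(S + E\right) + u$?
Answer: $- \frac{7}{11} + \frac{14 \sqrt{2}}{11} \approx 1.1635$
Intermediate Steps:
$x{\left(L \right)} = L^{\frac{3}{2}}$
$S = 5 + 2 \sqrt{2}$ ($S = 2^{\frac{3}{2}} - -5 = 2 \sqrt{2} + 5 = 5 + 2 \sqrt{2} \approx 7.8284$)
$Z{\left(u,T \right)} = 6 + u + 2 \sqrt{2}$ ($Z{\left(u,T \right)} = \left(\left(5 + 2 \sqrt{2}\right) + 1\right) + u = \left(6 + 2 \sqrt{2}\right) + u = 6 + u + 2 \sqrt{2}$)
$- \frac{1568}{-2464} Z{\left(-7,-5 \right)} = - \frac{1568}{-2464} \left(6 - 7 + 2 \sqrt{2}\right) = \left(-1568\right) \left(- \frac{1}{2464}\right) \left(-1 + 2 \sqrt{2}\right) = \frac{7 \left(-1 + 2 \sqrt{2}\right)}{11} = - \frac{7}{11} + \frac{14 \sqrt{2}}{11}$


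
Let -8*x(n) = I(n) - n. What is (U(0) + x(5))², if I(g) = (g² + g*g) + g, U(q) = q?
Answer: 625/16 ≈ 39.063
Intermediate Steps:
I(g) = g + 2*g² (I(g) = (g² + g²) + g = 2*g² + g = g + 2*g²)
x(n) = n/8 - n*(1 + 2*n)/8 (x(n) = -(n*(1 + 2*n) - n)/8 = -(-n + n*(1 + 2*n))/8 = n/8 - n*(1 + 2*n)/8)
(U(0) + x(5))² = (0 - ¼*5²)² = (0 - ¼*25)² = (0 - 25/4)² = (-25/4)² = 625/16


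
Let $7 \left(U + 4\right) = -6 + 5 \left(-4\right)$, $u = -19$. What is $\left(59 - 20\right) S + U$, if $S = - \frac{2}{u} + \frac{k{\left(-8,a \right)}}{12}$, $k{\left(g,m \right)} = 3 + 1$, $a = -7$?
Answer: $\frac{1249}{133} \approx 9.391$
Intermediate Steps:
$k{\left(g,m \right)} = 4$
$S = \frac{25}{57}$ ($S = - \frac{2}{-19} + \frac{4}{12} = \left(-2\right) \left(- \frac{1}{19}\right) + 4 \cdot \frac{1}{12} = \frac{2}{19} + \frac{1}{3} = \frac{25}{57} \approx 0.4386$)
$U = - \frac{54}{7}$ ($U = -4 + \frac{-6 + 5 \left(-4\right)}{7} = -4 + \frac{-6 - 20}{7} = -4 + \frac{1}{7} \left(-26\right) = -4 - \frac{26}{7} = - \frac{54}{7} \approx -7.7143$)
$\left(59 - 20\right) S + U = \left(59 - 20\right) \frac{25}{57} - \frac{54}{7} = 39 \cdot \frac{25}{57} - \frac{54}{7} = \frac{325}{19} - \frac{54}{7} = \frac{1249}{133}$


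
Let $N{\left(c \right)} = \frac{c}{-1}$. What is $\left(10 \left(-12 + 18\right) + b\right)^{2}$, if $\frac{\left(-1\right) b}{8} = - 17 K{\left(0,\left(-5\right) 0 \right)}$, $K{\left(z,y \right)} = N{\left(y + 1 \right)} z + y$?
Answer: $3600$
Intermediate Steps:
$N{\left(c \right)} = - c$ ($N{\left(c \right)} = c \left(-1\right) = - c$)
$K{\left(z,y \right)} = y + z \left(-1 - y\right)$ ($K{\left(z,y \right)} = - (y + 1) z + y = - (1 + y) z + y = \left(-1 - y\right) z + y = z \left(-1 - y\right) + y = y + z \left(-1 - y\right)$)
$b = 0$ ($b = - 8 \left(- 17 \left(\left(-5\right) 0 - 0 \left(1 - 0\right)\right)\right) = - 8 \left(- 17 \left(0 - 0 \left(1 + 0\right)\right)\right) = - 8 \left(- 17 \left(0 - 0 \cdot 1\right)\right) = - 8 \left(- 17 \left(0 + 0\right)\right) = - 8 \left(\left(-17\right) 0\right) = \left(-8\right) 0 = 0$)
$\left(10 \left(-12 + 18\right) + b\right)^{2} = \left(10 \left(-12 + 18\right) + 0\right)^{2} = \left(10 \cdot 6 + 0\right)^{2} = \left(60 + 0\right)^{2} = 60^{2} = 3600$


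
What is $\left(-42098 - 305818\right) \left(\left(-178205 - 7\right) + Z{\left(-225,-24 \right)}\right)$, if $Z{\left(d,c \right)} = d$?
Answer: $62081087292$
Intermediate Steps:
$\left(-42098 - 305818\right) \left(\left(-178205 - 7\right) + Z{\left(-225,-24 \right)}\right) = \left(-42098 - 305818\right) \left(\left(-178205 - 7\right) - 225\right) = - 347916 \left(-178212 - 225\right) = \left(-347916\right) \left(-178437\right) = 62081087292$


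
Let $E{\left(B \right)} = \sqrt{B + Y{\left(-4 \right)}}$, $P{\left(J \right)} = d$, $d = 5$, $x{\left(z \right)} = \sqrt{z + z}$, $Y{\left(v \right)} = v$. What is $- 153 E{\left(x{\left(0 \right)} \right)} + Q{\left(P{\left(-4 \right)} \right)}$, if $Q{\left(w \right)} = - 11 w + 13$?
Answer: $-42 - 306 i \approx -42.0 - 306.0 i$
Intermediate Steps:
$x{\left(z \right)} = \sqrt{2} \sqrt{z}$ ($x{\left(z \right)} = \sqrt{2 z} = \sqrt{2} \sqrt{z}$)
$P{\left(J \right)} = 5$
$Q{\left(w \right)} = 13 - 11 w$
$E{\left(B \right)} = \sqrt{-4 + B}$ ($E{\left(B \right)} = \sqrt{B - 4} = \sqrt{-4 + B}$)
$- 153 E{\left(x{\left(0 \right)} \right)} + Q{\left(P{\left(-4 \right)} \right)} = - 153 \sqrt{-4 + \sqrt{2} \sqrt{0}} + \left(13 - 55\right) = - 153 \sqrt{-4 + \sqrt{2} \cdot 0} + \left(13 - 55\right) = - 153 \sqrt{-4 + 0} - 42 = - 153 \sqrt{-4} - 42 = - 153 \cdot 2 i - 42 = - 306 i - 42 = -42 - 306 i$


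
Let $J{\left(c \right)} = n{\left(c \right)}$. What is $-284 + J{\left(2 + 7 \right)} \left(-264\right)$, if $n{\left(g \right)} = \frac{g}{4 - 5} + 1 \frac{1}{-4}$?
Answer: $2158$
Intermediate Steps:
$n{\left(g \right)} = - \frac{1}{4} - g$ ($n{\left(g \right)} = \frac{g}{-1} + 1 \left(- \frac{1}{4}\right) = g \left(-1\right) - \frac{1}{4} = - g - \frac{1}{4} = - \frac{1}{4} - g$)
$J{\left(c \right)} = - \frac{1}{4} - c$
$-284 + J{\left(2 + 7 \right)} \left(-264\right) = -284 + \left(- \frac{1}{4} - \left(2 + 7\right)\right) \left(-264\right) = -284 + \left(- \frac{1}{4} - 9\right) \left(-264\right) = -284 - -2442 = -284 + 2442 = 2158$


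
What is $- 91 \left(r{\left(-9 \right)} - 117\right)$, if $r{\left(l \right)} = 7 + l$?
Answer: $10829$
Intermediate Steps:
$- 91 \left(r{\left(-9 \right)} - 117\right) = - 91 \left(\left(7 - 9\right) - 117\right) = - 91 \left(-2 - 117\right) = \left(-91\right) \left(-119\right) = 10829$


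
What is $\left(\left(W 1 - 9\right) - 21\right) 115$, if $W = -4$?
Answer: $-3910$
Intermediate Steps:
$\left(\left(W 1 - 9\right) - 21\right) 115 = \left(\left(\left(-4\right) 1 - 9\right) - 21\right) 115 = \left(\left(-4 - 9\right) - 21\right) 115 = \left(-13 - 21\right) 115 = \left(-34\right) 115 = -3910$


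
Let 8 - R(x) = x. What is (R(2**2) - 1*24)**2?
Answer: 400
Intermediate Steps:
R(x) = 8 - x
(R(2**2) - 1*24)**2 = ((8 - 1*2**2) - 1*24)**2 = ((8 - 1*4) - 24)**2 = ((8 - 4) - 24)**2 = (4 - 24)**2 = (-20)**2 = 400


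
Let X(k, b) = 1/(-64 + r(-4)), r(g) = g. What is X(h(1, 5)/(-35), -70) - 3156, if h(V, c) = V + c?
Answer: -214609/68 ≈ -3156.0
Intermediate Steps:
X(k, b) = -1/68 (X(k, b) = 1/(-64 - 4) = 1/(-68) = -1/68)
X(h(1, 5)/(-35), -70) - 3156 = -1/68 - 3156 = -214609/68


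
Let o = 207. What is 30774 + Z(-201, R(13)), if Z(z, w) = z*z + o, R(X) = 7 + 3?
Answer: 71382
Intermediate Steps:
R(X) = 10
Z(z, w) = 207 + z**2 (Z(z, w) = z*z + 207 = z**2 + 207 = 207 + z**2)
30774 + Z(-201, R(13)) = 30774 + (207 + (-201)**2) = 30774 + (207 + 40401) = 30774 + 40608 = 71382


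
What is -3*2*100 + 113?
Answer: -487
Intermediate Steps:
-3*2*100 + 113 = -6*100 + 113 = -600 + 113 = -487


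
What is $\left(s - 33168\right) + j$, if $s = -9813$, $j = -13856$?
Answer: $-56837$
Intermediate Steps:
$\left(s - 33168\right) + j = \left(-9813 - 33168\right) - 13856 = -42981 - 13856 = -56837$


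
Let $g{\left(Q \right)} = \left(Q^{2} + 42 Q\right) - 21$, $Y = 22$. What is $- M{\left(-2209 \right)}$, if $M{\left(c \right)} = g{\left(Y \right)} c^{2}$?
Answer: $-6768117547$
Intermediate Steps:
$g{\left(Q \right)} = -21 + Q^{2} + 42 Q$
$M{\left(c \right)} = 1387 c^{2}$ ($M{\left(c \right)} = \left(-21 + 22^{2} + 42 \cdot 22\right) c^{2} = \left(-21 + 484 + 924\right) c^{2} = 1387 c^{2}$)
$- M{\left(-2209 \right)} = - 1387 \left(-2209\right)^{2} = - 1387 \cdot 4879681 = \left(-1\right) 6768117547 = -6768117547$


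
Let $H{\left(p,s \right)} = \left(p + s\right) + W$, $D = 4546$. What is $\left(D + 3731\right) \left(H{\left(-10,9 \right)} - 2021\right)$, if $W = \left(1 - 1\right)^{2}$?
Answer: $-16736094$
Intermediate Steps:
$W = 0$ ($W = 0^{2} = 0$)
$H{\left(p,s \right)} = p + s$ ($H{\left(p,s \right)} = \left(p + s\right) + 0 = p + s$)
$\left(D + 3731\right) \left(H{\left(-10,9 \right)} - 2021\right) = \left(4546 + 3731\right) \left(\left(-10 + 9\right) - 2021\right) = 8277 \left(-1 - 2021\right) = 8277 \left(-2022\right) = -16736094$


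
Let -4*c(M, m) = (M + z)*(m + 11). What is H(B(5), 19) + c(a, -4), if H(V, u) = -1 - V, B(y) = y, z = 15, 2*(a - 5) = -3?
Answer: -307/8 ≈ -38.375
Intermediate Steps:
a = 7/2 (a = 5 + (½)*(-3) = 5 - 3/2 = 7/2 ≈ 3.5000)
c(M, m) = -(11 + m)*(15 + M)/4 (c(M, m) = -(M + 15)*(m + 11)/4 = -(15 + M)*(11 + m)/4 = -(11 + m)*(15 + M)/4)
H(B(5), 19) + c(a, -4) = (-1 - 1*5) + (-165/4 - 15/4*(-4) - 11/4*7/2 - ¼*7/2*(-4)) = (-1 - 5) + (-165/4 + 15 - 77/8 + 7/2) = -6 - 259/8 = -307/8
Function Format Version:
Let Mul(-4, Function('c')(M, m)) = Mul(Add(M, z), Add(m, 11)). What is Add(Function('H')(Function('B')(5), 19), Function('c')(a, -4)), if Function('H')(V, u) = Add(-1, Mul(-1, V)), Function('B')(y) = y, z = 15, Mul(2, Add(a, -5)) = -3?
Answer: Rational(-307, 8) ≈ -38.375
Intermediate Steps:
a = Rational(7, 2) (a = Add(5, Mul(Rational(1, 2), -3)) = Add(5, Rational(-3, 2)) = Rational(7, 2) ≈ 3.5000)
Function('c')(M, m) = Mul(Rational(-1, 4), Add(11, m), Add(15, M)) (Function('c')(M, m) = Mul(Rational(-1, 4), Mul(Add(M, 15), Add(m, 11))) = Mul(Rational(-1, 4), Mul(Add(15, M), Add(11, m))) = Mul(Rational(-1, 4), Mul(Add(11, m), Add(15, M))) = Mul(Rational(-1, 4), Add(11, m), Add(15, M)))
Add(Function('H')(Function('B')(5), 19), Function('c')(a, -4)) = Add(Add(-1, Mul(-1, 5)), Add(Rational(-165, 4), Mul(Rational(-15, 4), -4), Mul(Rational(-11, 4), Rational(7, 2)), Mul(Rational(-1, 4), Rational(7, 2), -4))) = Add(Add(-1, -5), Add(Rational(-165, 4), 15, Rational(-77, 8), Rational(7, 2))) = Add(-6, Rational(-259, 8)) = Rational(-307, 8)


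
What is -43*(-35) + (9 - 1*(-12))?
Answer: 1526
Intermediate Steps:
-43*(-35) + (9 - 1*(-12)) = 1505 + (9 + 12) = 1505 + 21 = 1526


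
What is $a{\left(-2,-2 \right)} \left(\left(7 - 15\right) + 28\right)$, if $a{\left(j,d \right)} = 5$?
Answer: $100$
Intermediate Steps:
$a{\left(-2,-2 \right)} \left(\left(7 - 15\right) + 28\right) = 5 \left(\left(7 - 15\right) + 28\right) = 5 \left(-8 + 28\right) = 5 \cdot 20 = 100$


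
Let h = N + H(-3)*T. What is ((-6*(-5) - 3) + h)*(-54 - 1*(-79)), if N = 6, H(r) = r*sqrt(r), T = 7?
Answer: 825 - 525*I*sqrt(3) ≈ 825.0 - 909.33*I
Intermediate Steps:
H(r) = r**(3/2)
h = 6 - 21*I*sqrt(3) (h = 6 + (-3)**(3/2)*7 = 6 - 3*I*sqrt(3)*7 = 6 - 21*I*sqrt(3) ≈ 6.0 - 36.373*I)
((-6*(-5) - 3) + h)*(-54 - 1*(-79)) = ((-6*(-5) - 3) + (6 - 21*I*sqrt(3)))*(-54 - 1*(-79)) = ((30 - 3) + (6 - 21*I*sqrt(3)))*(-54 + 79) = (27 + (6 - 21*I*sqrt(3)))*25 = (33 - 21*I*sqrt(3))*25 = 825 - 525*I*sqrt(3)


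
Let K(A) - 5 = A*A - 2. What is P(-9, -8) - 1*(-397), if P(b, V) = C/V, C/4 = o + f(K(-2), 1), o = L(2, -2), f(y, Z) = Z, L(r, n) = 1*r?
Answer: 791/2 ≈ 395.50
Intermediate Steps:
L(r, n) = r
K(A) = 3 + A² (K(A) = 5 + (A*A - 2) = 5 + (A² - 2) = 5 + (-2 + A²) = 3 + A²)
o = 2
C = 12 (C = 4*(2 + 1) = 4*3 = 12)
P(b, V) = 12/V
P(-9, -8) - 1*(-397) = 12/(-8) - 1*(-397) = 12*(-⅛) + 397 = -3/2 + 397 = 791/2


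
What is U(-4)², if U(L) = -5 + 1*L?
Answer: 81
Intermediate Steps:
U(L) = -5 + L
U(-4)² = (-5 - 4)² = (-9)² = 81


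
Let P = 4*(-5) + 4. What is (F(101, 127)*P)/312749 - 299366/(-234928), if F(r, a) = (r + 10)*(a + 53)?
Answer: 9262317047/36736748536 ≈ 0.25213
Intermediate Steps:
P = -16 (P = -20 + 4 = -16)
F(r, a) = (10 + r)*(53 + a)
(F(101, 127)*P)/312749 - 299366/(-234928) = ((530 + 10*127 + 53*101 + 127*101)*(-16))/312749 - 299366/(-234928) = ((530 + 1270 + 5353 + 12827)*(-16))*(1/312749) - 299366*(-1/234928) = (19980*(-16))*(1/312749) + 149683/117464 = -319680*1/312749 + 149683/117464 = -319680/312749 + 149683/117464 = 9262317047/36736748536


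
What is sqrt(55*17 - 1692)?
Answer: I*sqrt(757) ≈ 27.514*I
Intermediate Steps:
sqrt(55*17 - 1692) = sqrt(935 - 1692) = sqrt(-757) = I*sqrt(757)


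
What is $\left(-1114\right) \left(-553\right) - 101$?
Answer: $615941$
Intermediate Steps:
$\left(-1114\right) \left(-553\right) - 101 = 616042 - 101 = 615941$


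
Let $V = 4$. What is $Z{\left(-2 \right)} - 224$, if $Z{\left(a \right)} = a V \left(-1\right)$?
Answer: $-216$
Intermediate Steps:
$Z{\left(a \right)} = - 4 a$ ($Z{\left(a \right)} = a 4 \left(-1\right) = 4 a \left(-1\right) = - 4 a$)
$Z{\left(-2 \right)} - 224 = \left(-4\right) \left(-2\right) - 224 = 8 - 224 = -216$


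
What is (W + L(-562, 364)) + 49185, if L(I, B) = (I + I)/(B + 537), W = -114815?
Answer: -59133754/901 ≈ -65631.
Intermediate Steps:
L(I, B) = 2*I/(537 + B) (L(I, B) = (2*I)/(537 + B) = 2*I/(537 + B))
(W + L(-562, 364)) + 49185 = (-114815 + 2*(-562)/(537 + 364)) + 49185 = (-114815 + 2*(-562)/901) + 49185 = (-114815 + 2*(-562)*(1/901)) + 49185 = (-114815 - 1124/901) + 49185 = -103449439/901 + 49185 = -59133754/901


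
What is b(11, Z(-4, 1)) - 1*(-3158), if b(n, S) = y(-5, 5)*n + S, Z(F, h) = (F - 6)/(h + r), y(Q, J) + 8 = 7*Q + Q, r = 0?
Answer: 2620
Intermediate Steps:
y(Q, J) = -8 + 8*Q (y(Q, J) = -8 + (7*Q + Q) = -8 + 8*Q)
Z(F, h) = (-6 + F)/h (Z(F, h) = (F - 6)/(h + 0) = (-6 + F)/h)
b(n, S) = S - 48*n (b(n, S) = (-8 + 8*(-5))*n + S = (-8 - 40)*n + S = -48*n + S = S - 48*n)
b(11, Z(-4, 1)) - 1*(-3158) = ((-6 - 4)/1 - 48*11) - 1*(-3158) = (1*(-10) - 528) + 3158 = (-10 - 528) + 3158 = -538 + 3158 = 2620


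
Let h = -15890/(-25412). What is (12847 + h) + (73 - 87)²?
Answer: 165732303/12706 ≈ 13044.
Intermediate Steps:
h = 7945/12706 (h = -15890*(-1/25412) = 7945/12706 ≈ 0.62529)
(12847 + h) + (73 - 87)² = (12847 + 7945/12706) + (73 - 87)² = 163241927/12706 + (-14)² = 163241927/12706 + 196 = 165732303/12706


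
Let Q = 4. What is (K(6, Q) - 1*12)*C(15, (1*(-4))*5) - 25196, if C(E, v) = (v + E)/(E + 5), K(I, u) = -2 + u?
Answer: -50387/2 ≈ -25194.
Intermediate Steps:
C(E, v) = (E + v)/(5 + E)
(K(6, Q) - 1*12)*C(15, (1*(-4))*5) - 25196 = ((-2 + 4) - 1*12)*((15 + (1*(-4))*5)/(5 + 15)) - 25196 = (2 - 12)*((15 - 4*5)/20) - 25196 = -(15 - 20)/2 - 25196 = -(-5)/2 - 25196 = -10*(-¼) - 25196 = 5/2 - 25196 = -50387/2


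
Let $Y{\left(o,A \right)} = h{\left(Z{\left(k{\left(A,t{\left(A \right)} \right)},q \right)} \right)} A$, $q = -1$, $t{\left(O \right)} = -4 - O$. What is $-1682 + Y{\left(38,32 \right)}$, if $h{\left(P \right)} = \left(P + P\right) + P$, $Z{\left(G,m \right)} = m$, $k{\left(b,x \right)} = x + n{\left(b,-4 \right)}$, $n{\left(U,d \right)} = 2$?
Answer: $-1778$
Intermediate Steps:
$k{\left(b,x \right)} = 2 + x$ ($k{\left(b,x \right)} = x + 2 = 2 + x$)
$h{\left(P \right)} = 3 P$ ($h{\left(P \right)} = 2 P + P = 3 P$)
$Y{\left(o,A \right)} = - 3 A$ ($Y{\left(o,A \right)} = 3 \left(-1\right) A = - 3 A$)
$-1682 + Y{\left(38,32 \right)} = -1682 - 96 = -1778$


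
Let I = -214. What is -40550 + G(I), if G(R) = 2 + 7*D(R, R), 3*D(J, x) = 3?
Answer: -40541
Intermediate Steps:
D(J, x) = 1 (D(J, x) = (⅓)*3 = 1)
G(R) = 9 (G(R) = 2 + 7*1 = 2 + 7 = 9)
-40550 + G(I) = -40550 + 9 = -40541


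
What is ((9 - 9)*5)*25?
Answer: 0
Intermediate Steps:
((9 - 9)*5)*25 = (0*5)*25 = 0*25 = 0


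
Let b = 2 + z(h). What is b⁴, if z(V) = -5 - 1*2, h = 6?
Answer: 625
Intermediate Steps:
z(V) = -7 (z(V) = -5 - 2 = -7)
b = -5 (b = 2 - 7 = -5)
b⁴ = (-5)⁴ = 625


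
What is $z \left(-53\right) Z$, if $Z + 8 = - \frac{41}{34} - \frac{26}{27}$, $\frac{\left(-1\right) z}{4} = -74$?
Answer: $\frac{73223740}{459} \approx 1.5953 \cdot 10^{5}$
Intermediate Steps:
$z = 296$ ($z = \left(-4\right) \left(-74\right) = 296$)
$Z = - \frac{9335}{918}$ ($Z = -8 - \left(\frac{26}{27} + \frac{41}{34}\right) = -8 - \frac{1991}{918} = - \frac{9335}{918} \approx -10.169$)
$z \left(-53\right) Z = 296 \left(-53\right) \left(- \frac{9335}{918}\right) = \left(-15688\right) \left(- \frac{9335}{918}\right) = \frac{73223740}{459}$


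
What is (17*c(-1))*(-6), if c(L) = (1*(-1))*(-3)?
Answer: -306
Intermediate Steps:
c(L) = 3 (c(L) = -1*(-3) = 3)
(17*c(-1))*(-6) = (17*3)*(-6) = 51*(-6) = -306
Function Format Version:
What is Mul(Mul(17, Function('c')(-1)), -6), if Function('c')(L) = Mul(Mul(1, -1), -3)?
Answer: -306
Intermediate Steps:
Function('c')(L) = 3 (Function('c')(L) = Mul(-1, -3) = 3)
Mul(Mul(17, Function('c')(-1)), -6) = Mul(Mul(17, 3), -6) = Mul(51, -6) = -306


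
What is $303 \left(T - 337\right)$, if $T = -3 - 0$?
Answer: $-103020$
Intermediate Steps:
$T = -3$ ($T = -3 + 0 = -3$)
$303 \left(T - 337\right) = 303 \left(-3 - 337\right) = 303 \left(-340\right) = -103020$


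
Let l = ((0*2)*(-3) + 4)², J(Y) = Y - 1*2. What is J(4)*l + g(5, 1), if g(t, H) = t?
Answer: 37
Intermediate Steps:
J(Y) = -2 + Y (J(Y) = Y - 2 = -2 + Y)
l = 16 (l = (0*(-3) + 4)² = (0 + 4)² = 4² = 16)
J(4)*l + g(5, 1) = (-2 + 4)*16 + 5 = 2*16 + 5 = 32 + 5 = 37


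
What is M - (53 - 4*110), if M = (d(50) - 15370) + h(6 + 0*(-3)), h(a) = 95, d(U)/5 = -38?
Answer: -15078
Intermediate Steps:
d(U) = -190 (d(U) = 5*(-38) = -190)
M = -15465 (M = (-190 - 15370) + 95 = -15560 + 95 = -15465)
M - (53 - 4*110) = -15465 - (53 - 4*110) = -15465 - (53 - 440) = -15465 - 1*(-387) = -15465 + 387 = -15078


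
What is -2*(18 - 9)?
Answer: -18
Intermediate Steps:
-2*(18 - 9) = -2*9 = -18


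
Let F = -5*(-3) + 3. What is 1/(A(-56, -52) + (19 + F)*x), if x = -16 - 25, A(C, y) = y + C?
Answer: -1/1625 ≈ -0.00061538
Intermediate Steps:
A(C, y) = C + y
F = 18 (F = 15 + 3 = 18)
x = -41
1/(A(-56, -52) + (19 + F)*x) = 1/((-56 - 52) + (19 + 18)*(-41)) = 1/(-108 + 37*(-41)) = 1/(-108 - 1517) = 1/(-1625) = -1/1625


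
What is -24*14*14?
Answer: -4704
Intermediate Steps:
-24*14*14 = -336*14 = -4704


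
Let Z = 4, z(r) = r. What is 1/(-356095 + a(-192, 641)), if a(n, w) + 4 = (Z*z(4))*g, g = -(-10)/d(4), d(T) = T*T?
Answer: -1/356089 ≈ -2.8083e-6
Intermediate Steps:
d(T) = T²
g = 5/8 (g = -(-10)/(4²) = -(-10)/16 = -1*(-5/8) = 5/8 ≈ 0.62500)
a(n, w) = 6 (a(n, w) = -4 + (4*4)*(5/8) = -4 + 16*(5/8) = -4 + 10 = 6)
1/(-356095 + a(-192, 641)) = 1/(-356095 + 6) = 1/(-356089) = -1/356089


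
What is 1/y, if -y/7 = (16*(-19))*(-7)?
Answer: -1/14896 ≈ -6.7132e-5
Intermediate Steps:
y = -14896 (y = -7*16*(-19)*(-7) = -(-2128)*(-7) = -7*2128 = -14896)
1/y = 1/(-14896) = -1/14896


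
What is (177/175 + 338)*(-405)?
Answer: -4805487/35 ≈ -1.3730e+5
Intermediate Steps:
(177/175 + 338)*(-405) = (59327/175)*(-405) = -4805487/35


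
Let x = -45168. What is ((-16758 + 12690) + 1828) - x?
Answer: 42928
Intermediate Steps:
((-16758 + 12690) + 1828) - x = ((-16758 + 12690) + 1828) - 1*(-45168) = (-4068 + 1828) + 45168 = -2240 + 45168 = 42928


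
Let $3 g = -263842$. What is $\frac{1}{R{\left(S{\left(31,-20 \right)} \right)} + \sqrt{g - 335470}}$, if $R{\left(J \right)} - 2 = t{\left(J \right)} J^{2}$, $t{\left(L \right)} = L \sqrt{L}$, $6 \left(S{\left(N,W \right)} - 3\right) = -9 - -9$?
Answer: $\frac{3}{6 + 81 \sqrt{3} + 2 i \sqrt{952689}} \approx 0.00011453 - 0.0015282 i$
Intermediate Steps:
$g = - \frac{263842}{3}$ ($g = \frac{1}{3} \left(-263842\right) = - \frac{263842}{3} \approx -87947.0$)
$S{\left(N,W \right)} = 3$ ($S{\left(N,W \right)} = 3 + \frac{-9 - -9}{6} = 3 + \frac{-9 + 9}{6} = 3 + \frac{1}{6} \cdot 0 = 3 + 0 = 3$)
$t{\left(L \right)} = L^{\frac{3}{2}}$
$R{\left(J \right)} = 2 + J^{\frac{7}{2}}$ ($R{\left(J \right)} = 2 + J^{\frac{3}{2}} J^{2} = 2 + J^{\frac{7}{2}}$)
$\frac{1}{R{\left(S{\left(31,-20 \right)} \right)} + \sqrt{g - 335470}} = \frac{1}{\left(2 + 3^{\frac{7}{2}}\right) + \sqrt{- \frac{263842}{3} - 335470}} = \frac{1}{\left(2 + 27 \sqrt{3}\right) + \sqrt{- \frac{1270252}{3}}} = \frac{1}{\left(2 + 27 \sqrt{3}\right) + \frac{2 i \sqrt{952689}}{3}} = \frac{1}{2 + 27 \sqrt{3} + \frac{2 i \sqrt{952689}}{3}}$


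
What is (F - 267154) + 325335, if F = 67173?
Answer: 125354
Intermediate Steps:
(F - 267154) + 325335 = (67173 - 267154) + 325335 = -199981 + 325335 = 125354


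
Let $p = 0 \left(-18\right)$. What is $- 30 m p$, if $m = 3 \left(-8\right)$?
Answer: $0$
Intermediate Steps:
$p = 0$
$m = -24$
$- 30 m p = \left(-30\right) \left(-24\right) 0 = 720 \cdot 0 = 0$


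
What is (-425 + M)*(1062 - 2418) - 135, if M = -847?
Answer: 1724697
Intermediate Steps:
(-425 + M)*(1062 - 2418) - 135 = (-425 - 847)*(1062 - 2418) - 135 = -1272*(-1356) - 135 = 1724832 - 135 = 1724697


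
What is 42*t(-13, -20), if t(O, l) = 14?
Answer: 588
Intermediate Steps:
42*t(-13, -20) = 42*14 = 588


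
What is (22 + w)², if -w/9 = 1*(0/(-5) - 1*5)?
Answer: 4489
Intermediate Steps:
w = 45 (w = -9*(0/(-5) - 1*5) = -9*(0*(-⅕) - 5) = -9*(0 - 5) = -9*(-5) = 45)
(22 + w)² = (22 + 45)² = 67² = 4489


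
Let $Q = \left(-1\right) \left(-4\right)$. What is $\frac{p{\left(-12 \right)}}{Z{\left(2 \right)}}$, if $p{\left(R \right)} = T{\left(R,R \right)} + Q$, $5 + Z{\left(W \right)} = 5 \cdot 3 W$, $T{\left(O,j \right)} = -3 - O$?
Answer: $\frac{13}{25} \approx 0.52$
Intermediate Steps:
$Q = 4$
$Z{\left(W \right)} = -5 + 15 W$ ($Z{\left(W \right)} = -5 + 5 \cdot 3 W = -5 + 15 W$)
$p{\left(R \right)} = 1 - R$ ($p{\left(R \right)} = \left(-3 - R\right) + 4 = 1 - R$)
$\frac{p{\left(-12 \right)}}{Z{\left(2 \right)}} = \frac{1 - -12}{-5 + 15 \cdot 2} = \frac{1 + 12}{-5 + 30} = \frac{13}{25}$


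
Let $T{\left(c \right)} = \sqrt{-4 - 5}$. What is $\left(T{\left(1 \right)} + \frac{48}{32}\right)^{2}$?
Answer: $- \frac{27}{4} + 9 i \approx -6.75 + 9.0 i$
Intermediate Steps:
$T{\left(c \right)} = 3 i$ ($T{\left(c \right)} = \sqrt{-9} = 3 i$)
$\left(T{\left(1 \right)} + \frac{48}{32}\right)^{2} = \left(3 i + \frac{48}{32}\right)^{2} = \left(3 i + 48 \cdot \frac{1}{32}\right)^{2} = \left(3 i + \frac{3}{2}\right)^{2} = \left(\frac{3}{2} + 3 i\right)^{2}$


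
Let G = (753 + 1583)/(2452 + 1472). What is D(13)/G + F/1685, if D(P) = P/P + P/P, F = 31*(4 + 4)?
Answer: 1725401/492020 ≈ 3.5068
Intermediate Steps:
G = 584/981 (G = 2336/3924 = 2336*(1/3924) = 584/981 ≈ 0.59531)
F = 248 (F = 31*8 = 248)
D(P) = 2 (D(P) = 1 + 1 = 2)
D(13)/G + F/1685 = 2/(584/981) + 248/1685 = 2*(981/584) + 248*(1/1685) = 981/292 + 248/1685 = 1725401/492020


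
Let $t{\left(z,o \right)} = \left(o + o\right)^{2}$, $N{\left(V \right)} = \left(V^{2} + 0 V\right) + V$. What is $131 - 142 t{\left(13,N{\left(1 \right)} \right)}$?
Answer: $-2141$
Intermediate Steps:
$N{\left(V \right)} = V + V^{2}$ ($N{\left(V \right)} = \left(V^{2} + 0\right) + V = V^{2} + V = V + V^{2}$)
$t{\left(z,o \right)} = 4 o^{2}$ ($t{\left(z,o \right)} = \left(2 o\right)^{2} = 4 o^{2}$)
$131 - 142 t{\left(13,N{\left(1 \right)} \right)} = 131 - 142 \cdot 4 \left(1 \left(1 + 1\right)\right)^{2} = 131 - 142 \cdot 4 \left(1 \cdot 2\right)^{2} = 131 - 142 \cdot 4 \cdot 2^{2} = 131 - 142 \cdot 4 \cdot 4 = 131 - 2272 = -2141$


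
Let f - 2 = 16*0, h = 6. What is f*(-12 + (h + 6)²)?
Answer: 264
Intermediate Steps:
f = 2 (f = 2 + 16*0 = 2 + 0 = 2)
f*(-12 + (h + 6)²) = 2*(-12 + (6 + 6)²) = 2*(-12 + 12²) = 2*(-12 + 144) = 2*132 = 264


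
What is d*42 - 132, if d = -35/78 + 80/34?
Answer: -11497/221 ≈ -52.023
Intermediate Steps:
d = 2525/1326 (d = -35*1/78 + 80*(1/34) = -35/78 + 40/17 = 2525/1326 ≈ 1.9042)
d*42 - 132 = (2525/1326)*42 - 132 = 17675/221 - 132 = -11497/221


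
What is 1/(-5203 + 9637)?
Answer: 1/4434 ≈ 0.00022553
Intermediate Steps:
1/(-5203 + 9637) = 1/4434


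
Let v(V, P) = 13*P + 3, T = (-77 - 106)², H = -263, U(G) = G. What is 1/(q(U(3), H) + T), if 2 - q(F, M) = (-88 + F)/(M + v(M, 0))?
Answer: 52/1741515 ≈ 2.9859e-5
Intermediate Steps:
T = 33489 (T = (-183)² = 33489)
v(V, P) = 3 + 13*P
q(F, M) = 2 - (-88 + F)/(3 + M) (q(F, M) = 2 - (-88 + F)/(M + (3 + 13*0)) = 2 - (-88 + F)/(M + (3 + 0)) = 2 - (-88 + F)/(M + 3) = 2 - (-88 + F)/(3 + M))
1/(q(U(3), H) + T) = 1/((94 - 1*3 + 2*(-263))/(3 - 263) + 33489) = 1/((94 - 3 - 526)/(-260) + 33489) = 1/(-1/260*(-435) + 33489) = 1/(87/52 + 33489) = 1/(1741515/52) = 52/1741515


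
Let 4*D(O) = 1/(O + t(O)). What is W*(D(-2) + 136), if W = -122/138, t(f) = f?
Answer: -44225/368 ≈ -120.18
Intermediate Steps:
D(O) = 1/(8*O) (D(O) = 1/(4*(O + O)) = 1/(4*((2*O))) = (1/(2*O))/4 = 1/(8*O))
W = -61/69 (W = -122*1/138 = -61/69 ≈ -0.88406)
W*(D(-2) + 136) = -61*((1/8)/(-2) + 136)/69 = -61*((1/8)*(-1/2) + 136)/69 = -61*(-1/16 + 136)/69 = -61/69*2175/16 = -44225/368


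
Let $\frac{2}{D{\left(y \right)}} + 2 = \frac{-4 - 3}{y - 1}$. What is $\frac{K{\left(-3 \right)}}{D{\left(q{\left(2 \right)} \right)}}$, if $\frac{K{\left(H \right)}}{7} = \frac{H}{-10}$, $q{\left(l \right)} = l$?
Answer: $- \frac{189}{20} \approx -9.45$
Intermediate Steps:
$D{\left(y \right)} = \frac{2}{-2 - \frac{7}{-1 + y}}$ ($D{\left(y \right)} = \frac{2}{-2 + \frac{-4 - 3}{y - 1}} = \frac{2}{-2 - \frac{7}{-1 + y}}$)
$K{\left(H \right)} = - \frac{7 H}{10}$ ($K{\left(H \right)} = 7 \frac{H}{-10} = 7 H \left(- \frac{1}{10}\right) = 7 \left(- \frac{H}{10}\right) = - \frac{7 H}{10}$)
$\frac{K{\left(-3 \right)}}{D{\left(q{\left(2 \right)} \right)}} = \frac{\left(- \frac{7}{10}\right) \left(-3\right)}{2 \frac{1}{5 + 2 \cdot 2} \left(1 - 2\right)} = \frac{21}{10 \frac{2 \left(1 - 2\right)}{5 + 4}} = \frac{21}{10 \cdot 2 \cdot \frac{1}{9} \left(-1\right)} = \frac{21}{10 \left(- \frac{2}{9}\right)} = \frac{21}{10} \left(- \frac{9}{2}\right) = - \frac{189}{20}$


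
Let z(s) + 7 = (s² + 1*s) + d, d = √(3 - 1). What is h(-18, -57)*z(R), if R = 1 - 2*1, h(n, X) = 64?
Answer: -448 + 64*√2 ≈ -357.49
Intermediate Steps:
d = √2 ≈ 1.4142
R = -1 (R = 1 - 2 = -1)
z(s) = -7 + s + √2 + s² (z(s) = -7 + ((s² + 1*s) + √2) = -7 + ((s² + s) + √2) = -7 + ((s + s²) + √2) = -7 + (s + √2 + s²) = -7 + s + √2 + s²)
h(-18, -57)*z(R) = 64*(-7 - 1 + √2 + (-1)²) = 64*(-7 - 1 + √2 + 1) = 64*(-7 + √2) = -448 + 64*√2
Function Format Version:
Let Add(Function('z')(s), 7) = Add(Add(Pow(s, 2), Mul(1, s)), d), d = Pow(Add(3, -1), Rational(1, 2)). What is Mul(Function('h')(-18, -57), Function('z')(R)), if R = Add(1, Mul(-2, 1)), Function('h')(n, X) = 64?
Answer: Add(-448, Mul(64, Pow(2, Rational(1, 2)))) ≈ -357.49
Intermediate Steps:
d = Pow(2, Rational(1, 2)) ≈ 1.4142
R = -1 (R = Add(1, -2) = -1)
Function('z')(s) = Add(-7, s, Pow(2, Rational(1, 2)), Pow(s, 2)) (Function('z')(s) = Add(-7, Add(Add(Pow(s, 2), Mul(1, s)), Pow(2, Rational(1, 2)))) = Add(-7, Add(Add(Pow(s, 2), s), Pow(2, Rational(1, 2)))) = Add(-7, Add(Add(s, Pow(s, 2)), Pow(2, Rational(1, 2)))) = Add(-7, Add(s, Pow(2, Rational(1, 2)), Pow(s, 2))) = Add(-7, s, Pow(2, Rational(1, 2)), Pow(s, 2)))
Mul(Function('h')(-18, -57), Function('z')(R)) = Mul(64, Add(-7, -1, Pow(2, Rational(1, 2)), Pow(-1, 2))) = Mul(64, Add(-7, -1, Pow(2, Rational(1, 2)), 1)) = Mul(64, Add(-7, Pow(2, Rational(1, 2)))) = Add(-448, Mul(64, Pow(2, Rational(1, 2))))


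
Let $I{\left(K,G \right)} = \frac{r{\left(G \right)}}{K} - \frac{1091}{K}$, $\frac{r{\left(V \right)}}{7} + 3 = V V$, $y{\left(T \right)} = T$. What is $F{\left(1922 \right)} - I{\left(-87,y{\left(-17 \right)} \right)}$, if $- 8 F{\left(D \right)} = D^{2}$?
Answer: $- \frac{80344505}{174} \approx -4.6175 \cdot 10^{5}$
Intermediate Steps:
$r{\left(V \right)} = -21 + 7 V^{2}$ ($r{\left(V \right)} = -21 + 7 V V = -21 + 7 V^{2}$)
$F{\left(D \right)} = - \frac{D^{2}}{8}$
$I{\left(K,G \right)} = - \frac{1091}{K} + \frac{-21 + 7 G^{2}}{K}$ ($I{\left(K,G \right)} = \frac{-21 + 7 G^{2}}{K} - \frac{1091}{K} = - \frac{1091}{K} + \frac{-21 + 7 G^{2}}{K}$)
$F{\left(1922 \right)} - I{\left(-87,y{\left(-17 \right)} \right)} = - \frac{1922^{2}}{8} - \frac{-1112 + 7 \left(-17\right)^{2}}{-87} = \left(- \frac{1}{8}\right) 3694084 - - \frac{-1112 + 7 \cdot 289}{87} = - \frac{923521}{2} - - \frac{-1112 + 2023}{87} = - \frac{923521}{2} - \left(- \frac{1}{87}\right) 911 = - \frac{923521}{2} - - \frac{911}{87} = - \frac{923521}{2} + \frac{911}{87} = - \frac{80344505}{174}$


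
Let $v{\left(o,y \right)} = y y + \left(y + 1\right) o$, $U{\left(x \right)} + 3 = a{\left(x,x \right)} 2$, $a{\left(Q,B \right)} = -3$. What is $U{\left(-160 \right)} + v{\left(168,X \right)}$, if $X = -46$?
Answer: $-5453$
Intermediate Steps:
$U{\left(x \right)} = -9$ ($U{\left(x \right)} = -3 - 6 = -9$)
$v{\left(o,y \right)} = y^{2} + o \left(1 + y\right)$ ($v{\left(o,y \right)} = y^{2} + \left(1 + y\right) o = y^{2} + o \left(1 + y\right)$)
$U{\left(-160 \right)} + v{\left(168,X \right)} = -9 + \left(168 + \left(-46\right)^{2} + 168 \left(-46\right)\right) = -9 + \left(168 + 2116 - 7728\right) = -9 - 5444 = -5453$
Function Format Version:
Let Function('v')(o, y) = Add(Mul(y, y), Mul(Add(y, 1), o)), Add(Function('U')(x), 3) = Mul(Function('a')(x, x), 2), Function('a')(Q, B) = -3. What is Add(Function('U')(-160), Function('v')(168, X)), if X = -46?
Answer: -5453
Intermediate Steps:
Function('U')(x) = -9 (Function('U')(x) = Add(-3, Mul(-3, 2)) = Add(-3, -6) = -9)
Function('v')(o, y) = Add(Pow(y, 2), Mul(o, Add(1, y))) (Function('v')(o, y) = Add(Pow(y, 2), Mul(Add(1, y), o)) = Add(Pow(y, 2), Mul(o, Add(1, y))))
Add(Function('U')(-160), Function('v')(168, X)) = Add(-9, Add(168, Pow(-46, 2), Mul(168, -46))) = Add(-9, Add(168, 2116, -7728)) = Add(-9, -5444) = -5453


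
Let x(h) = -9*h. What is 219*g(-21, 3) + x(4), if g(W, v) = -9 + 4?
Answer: -1131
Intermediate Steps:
g(W, v) = -5
219*g(-21, 3) + x(4) = 219*(-5) - 9*4 = -1095 - 36 = -1131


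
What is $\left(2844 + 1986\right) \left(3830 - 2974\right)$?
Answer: $4134480$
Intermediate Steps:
$\left(2844 + 1986\right) \left(3830 - 2974\right) = 4830 \cdot 856 = 4134480$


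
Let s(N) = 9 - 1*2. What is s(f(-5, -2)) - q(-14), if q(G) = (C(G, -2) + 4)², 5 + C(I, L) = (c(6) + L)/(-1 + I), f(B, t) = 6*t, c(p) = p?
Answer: 1214/225 ≈ 5.3956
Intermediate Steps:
C(I, L) = -5 + (6 + L)/(-1 + I)
s(N) = 7 (s(N) = 9 - 2 = 7)
q(G) = (4 + (9 - 5*G)/(-1 + G))² (q(G) = ((11 - 2 - 5*G)/(-1 + G) + 4)² = ((9 - 5*G)/(-1 + G) + 4)² = (4 + (9 - 5*G)/(-1 + G))²)
s(f(-5, -2)) - q(-14) = 7 - (5 - 1*(-14))²/(-1 - 14)² = 7 - (5 + 14)²/(-15)² = 7 - 19²/225 = 7 - 361/225 = 1214/225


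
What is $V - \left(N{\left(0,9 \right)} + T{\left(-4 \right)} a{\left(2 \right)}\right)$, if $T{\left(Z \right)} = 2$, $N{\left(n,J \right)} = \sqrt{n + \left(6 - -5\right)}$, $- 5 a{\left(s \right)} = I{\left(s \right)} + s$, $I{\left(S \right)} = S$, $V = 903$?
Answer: $\frac{4523}{5} - \sqrt{11} \approx 901.28$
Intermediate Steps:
$a{\left(s \right)} = - \frac{2 s}{5}$ ($a{\left(s \right)} = - \frac{s + s}{5} = - \frac{2 s}{5}$)
$N{\left(n,J \right)} = \sqrt{11 + n}$ ($N{\left(n,J \right)} = \sqrt{n + \left(6 + 5\right)} = \sqrt{n + 11} = \sqrt{11 + n}$)
$V - \left(N{\left(0,9 \right)} + T{\left(-4 \right)} a{\left(2 \right)}\right) = 903 - \left(\sqrt{11 + 0} + 2 \left(\left(- \frac{2}{5}\right) 2\right)\right) = 903 - \left(\sqrt{11} + 2 \left(- \frac{4}{5}\right)\right) = 903 - \left(\sqrt{11} - \frac{8}{5}\right) = 903 - \left(- \frac{8}{5} + \sqrt{11}\right) = 903 + \left(\frac{8}{5} - \sqrt{11}\right) = \frac{4523}{5} - \sqrt{11}$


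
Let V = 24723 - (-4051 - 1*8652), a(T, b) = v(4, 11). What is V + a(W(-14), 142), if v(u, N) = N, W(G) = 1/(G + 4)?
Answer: 37437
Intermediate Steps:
W(G) = 1/(4 + G)
a(T, b) = 11
V = 37426 (V = 24723 - (-4051 - 8652) = 24723 - 1*(-12703) = 24723 + 12703 = 37426)
V + a(W(-14), 142) = 37426 + 11 = 37437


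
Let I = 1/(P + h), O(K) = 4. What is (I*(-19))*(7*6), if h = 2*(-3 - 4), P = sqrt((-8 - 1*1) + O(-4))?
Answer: 3724/67 + 266*I*sqrt(5)/67 ≈ 55.582 + 8.8775*I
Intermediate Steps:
P = I*sqrt(5) (P = sqrt((-8 - 1*1) + 4) = sqrt((-8 - 1) + 4) = sqrt(-9 + 4) = sqrt(-5) = I*sqrt(5) ≈ 2.2361*I)
h = -14 (h = 2*(-7) = -14)
I = 1/(-14 + I*sqrt(5)) (I = 1/(I*sqrt(5) - 14) = 1/(-14 + I*sqrt(5)) ≈ -0.069652 - 0.011125*I)
(I*(-19))*(7*6) = ((-14/201 - I*sqrt(5)/201)*(-19))*(7*6) = (266/201 + 19*I*sqrt(5)/201)*42 = 3724/67 + 266*I*sqrt(5)/67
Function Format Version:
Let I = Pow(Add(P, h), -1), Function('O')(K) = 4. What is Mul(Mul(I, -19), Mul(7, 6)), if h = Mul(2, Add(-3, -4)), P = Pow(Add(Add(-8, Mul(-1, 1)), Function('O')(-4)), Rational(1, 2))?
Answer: Add(Rational(3724, 67), Mul(Rational(266, 67), I, Pow(5, Rational(1, 2)))) ≈ Add(55.582, Mul(8.8775, I))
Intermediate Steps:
P = Mul(I, Pow(5, Rational(1, 2))) (P = Pow(Add(Add(-8, Mul(-1, 1)), 4), Rational(1, 2)) = Pow(Add(Add(-8, -1), 4), Rational(1, 2)) = Pow(Add(-9, 4), Rational(1, 2)) = Pow(-5, Rational(1, 2)) = Mul(I, Pow(5, Rational(1, 2))) ≈ Mul(2.2361, I))
h = -14 (h = Mul(2, -7) = -14)
I = Pow(Add(-14, Mul(I, Pow(5, Rational(1, 2)))), -1) (I = Pow(Add(Mul(I, Pow(5, Rational(1, 2))), -14), -1) = Pow(Add(-14, Mul(I, Pow(5, Rational(1, 2)))), -1) ≈ Add(-0.069652, Mul(-0.011125, I)))
Mul(Mul(I, -19), Mul(7, 6)) = Mul(Mul(Add(Rational(-14, 201), Mul(Rational(-1, 201), I, Pow(5, Rational(1, 2)))), -19), Mul(7, 6)) = Mul(Add(Rational(266, 201), Mul(Rational(19, 201), I, Pow(5, Rational(1, 2)))), 42) = Add(Rational(3724, 67), Mul(Rational(266, 67), I, Pow(5, Rational(1, 2))))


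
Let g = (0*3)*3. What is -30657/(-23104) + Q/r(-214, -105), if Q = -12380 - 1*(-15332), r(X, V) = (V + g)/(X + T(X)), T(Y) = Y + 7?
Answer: 9572228451/808640 ≈ 11837.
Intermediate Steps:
T(Y) = 7 + Y
g = 0 (g = 0*3 = 0)
r(X, V) = V/(7 + 2*X) (r(X, V) = (V + 0)/(X + (7 + X)) = V/(7 + 2*X))
Q = 2952 (Q = -12380 + 15332 = 2952)
-30657/(-23104) + Q/r(-214, -105) = -30657/(-23104) + 2952/((-105/(7 + 2*(-214)))) = -30657*(-1/23104) + 2952/((-105/(7 - 428))) = 30657/23104 + 2952/((-105/(-421))) = 30657/23104 + 2952/((-105*(-1/421))) = 30657/23104 + 2952/(105/421) = 30657/23104 + 2952*(421/105) = 30657/23104 + 414264/35 = 9572228451/808640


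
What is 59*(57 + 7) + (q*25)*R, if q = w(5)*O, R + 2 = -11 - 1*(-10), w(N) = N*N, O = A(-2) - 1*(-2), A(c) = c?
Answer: 3776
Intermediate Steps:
O = 0 (O = -2 - 1*(-2) = -2 + 2 = 0)
w(N) = N²
R = -3 (R = -2 + (-11 - 1*(-10)) = -2 + (-11 + 10) = -2 - 1 = -3)
q = 0 (q = 5²*0 = 25*0 = 0)
59*(57 + 7) + (q*25)*R = 59*(57 + 7) + (0*25)*(-3) = 59*64 + 0*(-3) = 3776 + 0 = 3776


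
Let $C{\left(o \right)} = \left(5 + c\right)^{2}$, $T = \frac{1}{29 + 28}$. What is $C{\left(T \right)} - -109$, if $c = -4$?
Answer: $110$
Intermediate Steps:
$T = \frac{1}{57} \approx 0.017544$
$C{\left(o \right)} = 1$ ($C{\left(o \right)} = \left(5 - 4\right)^{2} = 1^{2} = 1$)
$C{\left(T \right)} - -109 = 1 - -109 = 1 + 109 = 110$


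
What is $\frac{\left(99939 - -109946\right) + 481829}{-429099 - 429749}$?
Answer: $- \frac{345857}{429424} \approx -0.8054$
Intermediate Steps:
$\frac{\left(99939 - -109946\right) + 481829}{-429099 - 429749} = \frac{\left(99939 + 109946\right) + 481829}{-858848} = \left(209885 + 481829\right) \left(- \frac{1}{858848}\right) = 691714 \left(- \frac{1}{858848}\right) = - \frac{345857}{429424}$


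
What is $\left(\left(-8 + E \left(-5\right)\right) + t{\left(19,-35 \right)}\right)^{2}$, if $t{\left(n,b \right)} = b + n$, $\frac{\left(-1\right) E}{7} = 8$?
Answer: $65536$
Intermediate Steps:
$E = -56$ ($E = \left(-7\right) 8 = -56$)
$\left(\left(-8 + E \left(-5\right)\right) + t{\left(19,-35 \right)}\right)^{2} = \left(\left(-8 - -280\right) + \left(-35 + 19\right)\right)^{2} = \left(\left(-8 + 280\right) - 16\right)^{2} = \left(272 - 16\right)^{2} = 256^{2} = 65536$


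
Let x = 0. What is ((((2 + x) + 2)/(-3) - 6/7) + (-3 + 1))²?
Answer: 7744/441 ≈ 17.560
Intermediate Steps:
((((2 + x) + 2)/(-3) - 6/7) + (-3 + 1))² = ((((2 + 0) + 2)/(-3) - 6/7) + (-3 + 1))² = (((2 + 2)*(-⅓) - 6*⅐) - 2)² = ((4*(-⅓) - 6/7) - 2)² = ((-4/3 - 6/7) - 2)² = (-46/21 - 2)² = (-88/21)² = 7744/441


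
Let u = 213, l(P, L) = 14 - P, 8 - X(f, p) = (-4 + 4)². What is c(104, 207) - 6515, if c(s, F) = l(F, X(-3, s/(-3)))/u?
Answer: -1387888/213 ≈ -6515.9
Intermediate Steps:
X(f, p) = 8 (X(f, p) = 8 - (-4 + 4)² = 8 - 1*0² = 8 - 1*0 = 8 + 0 = 8)
c(s, F) = 14/213 - F/213 (c(s, F) = (14 - F)/213 = (14 - F)*(1/213) = 14/213 - F/213)
c(104, 207) - 6515 = (14/213 - 1/213*207) - 6515 = (14/213 - 69/71) - 6515 = -193/213 - 6515 = -1387888/213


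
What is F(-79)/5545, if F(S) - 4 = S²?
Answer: 1249/1109 ≈ 1.1262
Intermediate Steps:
F(S) = 4 + S²
F(-79)/5545 = (4 + (-79)²)/5545 = (4 + 6241)*(1/5545) = 6245*(1/5545) = 1249/1109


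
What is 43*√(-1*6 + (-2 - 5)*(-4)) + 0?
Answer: 43*√22 ≈ 201.69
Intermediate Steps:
43*√(-1*6 + (-2 - 5)*(-4)) + 0 = 43*√(-6 - 7*(-4)) + 0 = 43*√(-6 + 28) + 0 = 43*√22 + 0 = 43*√22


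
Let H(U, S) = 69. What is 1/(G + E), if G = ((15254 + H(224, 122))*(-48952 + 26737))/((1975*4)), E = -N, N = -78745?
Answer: 1580/56337011 ≈ 2.8045e-5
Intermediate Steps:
E = 78745 (E = -1*(-78745) = 78745)
G = -68080089/1580 (G = ((15254 + 69)*(-48952 + 26737))/((1975*4)) = (15323*(-22215))/7900 = -340400445*1/7900 = -68080089/1580 ≈ -43089.)
1/(G + E) = 1/(-68080089/1580 + 78745) = 1/(56337011/1580) = 1580/56337011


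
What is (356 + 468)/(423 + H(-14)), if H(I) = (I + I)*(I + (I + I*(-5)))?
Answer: -824/753 ≈ -1.0943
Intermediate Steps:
H(I) = -6*I² (H(I) = (2*I)*(I + (I - 5*I)) = (2*I)*(I - 4*I) = (2*I)*(-3*I) = -6*I²)
(356 + 468)/(423 + H(-14)) = (356 + 468)/(423 - 6*(-14)²) = 824/(423 - 6*196) = 824/(423 - 1176) = 824/(-753) = 824*(-1/753) = -824/753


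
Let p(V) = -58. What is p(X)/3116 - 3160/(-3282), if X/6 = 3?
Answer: 2414051/2556678 ≈ 0.94421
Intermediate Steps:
X = 18 (X = 6*3 = 18)
p(X)/3116 - 3160/(-3282) = -58/3116 - 3160/(-3282) = -58*1/3116 - 3160*(-1/3282) = -29/1558 + 1580/1641 = 2414051/2556678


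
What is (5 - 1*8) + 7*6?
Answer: 39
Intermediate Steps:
(5 - 1*8) + 7*6 = (5 - 8) + 42 = -3 + 42 = 39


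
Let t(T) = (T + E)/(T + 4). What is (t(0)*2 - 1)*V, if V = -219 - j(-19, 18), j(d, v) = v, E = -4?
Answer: 711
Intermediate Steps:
t(T) = (-4 + T)/(4 + T) (t(T) = (T - 4)/(T + 4) = (-4 + T)/(4 + T))
V = -237 (V = -219 - 1*18 = -219 - 18 = -237)
(t(0)*2 - 1)*V = (((-4 + 0)/(4 + 0))*2 - 1)*(-237) = ((-4/4)*2 - 1)*(-237) = (((¼)*(-4))*2 - 1)*(-237) = (-1*2 - 1)*(-237) = (-2 - 1)*(-237) = -3*(-237) = 711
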